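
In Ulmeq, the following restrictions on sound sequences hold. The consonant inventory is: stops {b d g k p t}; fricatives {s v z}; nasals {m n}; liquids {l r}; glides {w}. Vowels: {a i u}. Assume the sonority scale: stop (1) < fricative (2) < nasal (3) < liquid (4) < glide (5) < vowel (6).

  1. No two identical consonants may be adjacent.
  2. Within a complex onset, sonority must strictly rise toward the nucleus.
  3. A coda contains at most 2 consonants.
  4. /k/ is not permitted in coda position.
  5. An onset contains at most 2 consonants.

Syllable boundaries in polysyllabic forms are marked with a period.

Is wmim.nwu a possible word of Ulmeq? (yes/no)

wmim.nwu — violates constraint 2: syllable 1 onset /wm/: /w/ (glide, 5) → /m/ (nasal, 3) does not rise → illicit

no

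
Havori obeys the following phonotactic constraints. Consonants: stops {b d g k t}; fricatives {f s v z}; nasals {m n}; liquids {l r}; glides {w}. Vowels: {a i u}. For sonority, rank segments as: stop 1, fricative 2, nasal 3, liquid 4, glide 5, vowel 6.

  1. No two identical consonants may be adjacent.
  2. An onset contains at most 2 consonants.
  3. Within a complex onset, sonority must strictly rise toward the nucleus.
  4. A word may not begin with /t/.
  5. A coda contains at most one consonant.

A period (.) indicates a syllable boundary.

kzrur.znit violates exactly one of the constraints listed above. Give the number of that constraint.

kzrur.znit: syllable 1 onset /kzr/ has 3 consonants (> 2).
This is a violation of constraint 2: "An onset contains at most 2 consonants."
The remaining constraints (1, 3, 4, 5) are satisfied.

2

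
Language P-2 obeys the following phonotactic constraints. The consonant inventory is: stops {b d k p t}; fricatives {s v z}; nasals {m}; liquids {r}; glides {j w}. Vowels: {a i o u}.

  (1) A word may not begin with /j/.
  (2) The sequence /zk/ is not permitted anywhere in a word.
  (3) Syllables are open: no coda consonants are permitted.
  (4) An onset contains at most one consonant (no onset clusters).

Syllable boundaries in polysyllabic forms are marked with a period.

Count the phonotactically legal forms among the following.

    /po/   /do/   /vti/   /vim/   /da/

/po/ — σ1 onset /p/, coda /∅/ ok → phonotactically legal
/do/ — σ1 onset /d/, coda /∅/ ok → phonotactically legal
/vti/ — violates constraint 4: syllable 1 onset /vt/ has 2 consonants (> 1) → phonotactically illegal
/vim/ — violates constraint 3: syllable 1 coda /m/ has 1 consonant (> 0) → phonotactically illegal
/da/ — σ1 onset /d/, coda /∅/ ok → phonotactically legal
Phonotactically legal: /po/, /do/, /da/ → 3.

3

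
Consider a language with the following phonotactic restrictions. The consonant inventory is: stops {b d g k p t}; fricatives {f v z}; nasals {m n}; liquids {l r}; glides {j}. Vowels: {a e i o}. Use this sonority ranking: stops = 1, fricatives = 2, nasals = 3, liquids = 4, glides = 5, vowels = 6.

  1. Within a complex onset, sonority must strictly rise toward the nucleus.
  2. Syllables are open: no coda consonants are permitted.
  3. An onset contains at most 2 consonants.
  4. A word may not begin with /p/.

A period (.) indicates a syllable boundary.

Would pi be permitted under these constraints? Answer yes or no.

no

pi — violates constraint 4: word begins with /p/ → not permitted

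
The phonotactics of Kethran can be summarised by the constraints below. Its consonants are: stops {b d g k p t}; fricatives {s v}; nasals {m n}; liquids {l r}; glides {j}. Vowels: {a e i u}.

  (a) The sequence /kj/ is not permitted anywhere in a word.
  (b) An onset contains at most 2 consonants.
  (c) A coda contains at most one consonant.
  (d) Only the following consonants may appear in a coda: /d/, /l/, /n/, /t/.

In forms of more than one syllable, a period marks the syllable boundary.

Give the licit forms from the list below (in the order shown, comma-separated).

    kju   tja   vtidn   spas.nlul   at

kju — violates constraint (a): contains banned sequence /kj/ → illicit
tja — σ1 onset /tj/ (2C), coda /∅/ ok → licit
vtidn — violates constraint (c): syllable 1 coda /dn/ has 2 consonants (> 1) → illicit
spas.nlul — violates constraint (d): syllable 1 coda contains /s/, which is not a licensed coda consonant → illicit
at — σ1 onset /∅/, coda /t/ ok → licit

tja, at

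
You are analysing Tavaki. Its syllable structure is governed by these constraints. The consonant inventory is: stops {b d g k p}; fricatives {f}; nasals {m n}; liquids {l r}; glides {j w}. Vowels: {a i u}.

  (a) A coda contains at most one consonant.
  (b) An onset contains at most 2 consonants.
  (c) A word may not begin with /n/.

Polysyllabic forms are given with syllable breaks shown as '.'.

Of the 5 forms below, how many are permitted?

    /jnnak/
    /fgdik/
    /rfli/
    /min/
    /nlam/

1

/jnnak/ — violates constraint (b): syllable 1 onset /jnn/ has 3 consonants (> 2) → not permitted
/fgdik/ — violates constraint (b): syllable 1 onset /fgd/ has 3 consonants (> 2) → not permitted
/rfli/ — violates constraint (b): syllable 1 onset /rfl/ has 3 consonants (> 2) → not permitted
/min/ — σ1 onset /m/, coda /n/ ok → permitted
/nlam/ — violates constraint (c): word begins with /n/ → not permitted
Permitted: /min/ → 1.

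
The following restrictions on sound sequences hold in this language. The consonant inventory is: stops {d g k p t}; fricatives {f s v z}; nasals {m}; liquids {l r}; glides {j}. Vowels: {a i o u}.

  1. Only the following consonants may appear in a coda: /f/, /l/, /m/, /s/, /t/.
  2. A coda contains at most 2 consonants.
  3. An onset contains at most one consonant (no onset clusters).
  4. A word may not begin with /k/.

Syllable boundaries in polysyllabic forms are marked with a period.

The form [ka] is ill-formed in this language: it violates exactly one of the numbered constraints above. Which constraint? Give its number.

[ka]: word begins with /k/.
This is a violation of constraint 4: "A word may not begin with /k/."
The remaining constraints (1, 2, 3) are satisfied.

4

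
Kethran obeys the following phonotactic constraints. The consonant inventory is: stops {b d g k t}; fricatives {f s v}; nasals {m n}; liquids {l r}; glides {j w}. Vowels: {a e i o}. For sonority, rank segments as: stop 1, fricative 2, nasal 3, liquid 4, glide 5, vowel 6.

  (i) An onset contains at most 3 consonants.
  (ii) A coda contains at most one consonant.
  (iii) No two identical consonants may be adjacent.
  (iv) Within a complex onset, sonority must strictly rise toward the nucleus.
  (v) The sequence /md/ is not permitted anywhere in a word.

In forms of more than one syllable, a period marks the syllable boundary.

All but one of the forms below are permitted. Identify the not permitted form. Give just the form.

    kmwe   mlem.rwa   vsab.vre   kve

kmwe — σ1 onset /kmw/ (1→3→5 rises), coda /∅/ ok → permitted
mlem.rwa — σ1 onset /ml/ (3→4 rises), coda /m/ ok; σ2 onset /rw/ (4→5 rises), coda /∅/ ok → permitted
vsab.vre — violates constraint (iv): syllable 1 onset /vs/: /v/ (fricative, 2) → /s/ (fricative, 2) does not rise → not permitted
kve — σ1 onset /kv/ (1→2 rises), coda /∅/ ok → permitted

vsab.vre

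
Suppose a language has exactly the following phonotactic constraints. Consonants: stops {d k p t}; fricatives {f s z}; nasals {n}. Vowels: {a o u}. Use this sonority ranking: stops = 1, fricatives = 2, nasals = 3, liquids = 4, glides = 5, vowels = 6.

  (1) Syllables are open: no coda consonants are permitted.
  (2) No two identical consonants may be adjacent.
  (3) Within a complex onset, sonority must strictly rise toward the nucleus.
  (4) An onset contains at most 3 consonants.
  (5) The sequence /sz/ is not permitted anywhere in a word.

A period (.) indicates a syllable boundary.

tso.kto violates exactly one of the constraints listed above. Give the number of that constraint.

tso.kto: syllable 2 onset /kt/: /k/ (stop, 1) → /t/ (stop, 1) does not rise.
This is a violation of constraint 3: "Within a complex onset, sonority must strictly rise toward the nucleus."
The remaining constraints (1, 2, 4, 5) are satisfied.

3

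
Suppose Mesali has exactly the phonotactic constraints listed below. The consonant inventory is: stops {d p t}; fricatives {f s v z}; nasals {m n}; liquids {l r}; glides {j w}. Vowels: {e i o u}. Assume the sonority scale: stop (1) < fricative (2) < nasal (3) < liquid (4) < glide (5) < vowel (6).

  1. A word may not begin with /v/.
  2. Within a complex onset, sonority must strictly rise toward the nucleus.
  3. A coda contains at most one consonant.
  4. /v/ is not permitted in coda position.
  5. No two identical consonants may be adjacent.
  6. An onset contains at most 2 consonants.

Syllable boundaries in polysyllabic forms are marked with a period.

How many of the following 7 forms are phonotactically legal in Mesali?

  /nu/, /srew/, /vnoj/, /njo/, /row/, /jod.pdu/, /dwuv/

/nu/ — σ1 onset /n/, coda /∅/ ok → phonotactically legal
/srew/ — σ1 onset /sr/ (2→4 rises), coda /w/ ok → phonotactically legal
/vnoj/ — violates constraint 1: word begins with /v/ → phonotactically illegal
/njo/ — σ1 onset /nj/ (3→5 rises), coda /∅/ ok → phonotactically legal
/row/ — σ1 onset /r/, coda /w/ ok → phonotactically legal
/jod.pdu/ — violates constraint 2: syllable 2 onset /pd/: /p/ (stop, 1) → /d/ (stop, 1) does not rise → phonotactically illegal
/dwuv/ — violates constraint 4: syllable 1 coda contains /v/ → phonotactically illegal
Phonotactically legal: /nu/, /srew/, /njo/, /row/ → 4.

4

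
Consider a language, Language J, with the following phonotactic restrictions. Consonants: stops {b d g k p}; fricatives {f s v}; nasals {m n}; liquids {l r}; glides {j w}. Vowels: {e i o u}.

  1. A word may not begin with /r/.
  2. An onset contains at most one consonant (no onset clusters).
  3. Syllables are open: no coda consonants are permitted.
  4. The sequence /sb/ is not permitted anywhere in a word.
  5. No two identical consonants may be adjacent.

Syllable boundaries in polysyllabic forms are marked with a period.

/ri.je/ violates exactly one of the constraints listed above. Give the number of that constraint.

1

/ri.je/: word begins with /r/.
This is a violation of constraint 1: "A word may not begin with /r/."
The remaining constraints (2, 3, 4, 5) are satisfied.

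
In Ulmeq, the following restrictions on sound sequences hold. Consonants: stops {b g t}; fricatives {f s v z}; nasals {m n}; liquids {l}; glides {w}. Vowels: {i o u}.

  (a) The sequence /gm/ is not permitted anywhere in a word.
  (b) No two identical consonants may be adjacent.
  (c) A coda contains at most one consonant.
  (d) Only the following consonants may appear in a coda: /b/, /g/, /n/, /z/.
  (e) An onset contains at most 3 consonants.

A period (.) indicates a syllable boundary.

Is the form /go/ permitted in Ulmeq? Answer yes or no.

yes

/go/ — σ1 onset /g/, coda /∅/ ok → permitted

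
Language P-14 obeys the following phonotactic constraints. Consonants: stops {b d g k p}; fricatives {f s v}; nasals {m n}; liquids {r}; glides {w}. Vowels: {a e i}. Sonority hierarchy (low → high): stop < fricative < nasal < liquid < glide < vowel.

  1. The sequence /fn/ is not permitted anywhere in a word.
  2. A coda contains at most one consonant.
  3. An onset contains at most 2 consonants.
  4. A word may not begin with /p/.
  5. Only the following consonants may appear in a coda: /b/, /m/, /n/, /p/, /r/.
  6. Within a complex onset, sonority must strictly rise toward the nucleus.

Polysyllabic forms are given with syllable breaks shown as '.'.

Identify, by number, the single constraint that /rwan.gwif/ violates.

5

/rwan.gwif/: syllable 2 coda contains /f/, which is not a licensed coda consonant.
This is a violation of constraint 5: "Only the following consonants may appear in a coda: /b/, /m/, /n/, /p/, /r/."
The remaining constraints (1, 2, 3, 4, 6) are satisfied.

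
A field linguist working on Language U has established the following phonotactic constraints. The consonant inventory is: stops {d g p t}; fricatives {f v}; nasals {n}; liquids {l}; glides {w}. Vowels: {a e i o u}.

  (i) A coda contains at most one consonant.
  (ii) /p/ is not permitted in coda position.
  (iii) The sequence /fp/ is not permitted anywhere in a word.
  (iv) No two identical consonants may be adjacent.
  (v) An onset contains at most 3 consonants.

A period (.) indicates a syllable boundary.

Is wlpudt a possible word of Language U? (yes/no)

wlpudt — violates constraint (i): syllable 1 coda /dt/ has 2 consonants (> 1) → phonotactically illegal

no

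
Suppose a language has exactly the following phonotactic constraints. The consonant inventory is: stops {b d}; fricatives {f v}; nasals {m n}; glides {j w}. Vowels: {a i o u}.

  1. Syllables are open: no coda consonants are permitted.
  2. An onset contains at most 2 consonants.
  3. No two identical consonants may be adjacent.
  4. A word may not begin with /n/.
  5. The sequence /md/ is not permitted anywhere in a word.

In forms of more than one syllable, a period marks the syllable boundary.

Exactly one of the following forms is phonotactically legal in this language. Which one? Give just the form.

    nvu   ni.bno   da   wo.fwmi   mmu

nvu — violates constraint 4: word begins with /n/ → phonotactically illegal
ni.bno — violates constraint 4: word begins with /n/ → phonotactically illegal
da — σ1 onset /d/, coda /∅/ ok → phonotactically legal
wo.fwmi — violates constraint 2: syllable 2 onset /fwm/ has 3 consonants (> 2) → phonotactically illegal
mmu — violates constraint 3: adjacent identical consonants /mm/ → phonotactically illegal

da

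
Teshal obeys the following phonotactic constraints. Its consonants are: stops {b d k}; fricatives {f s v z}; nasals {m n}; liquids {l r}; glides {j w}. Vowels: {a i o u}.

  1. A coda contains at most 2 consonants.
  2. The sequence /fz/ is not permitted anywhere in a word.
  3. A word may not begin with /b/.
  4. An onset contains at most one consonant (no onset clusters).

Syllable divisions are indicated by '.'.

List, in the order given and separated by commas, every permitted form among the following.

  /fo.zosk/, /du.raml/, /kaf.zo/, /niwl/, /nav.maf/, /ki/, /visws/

/fo.zosk/ — σ1 onset /f/, coda /∅/ ok; σ2 onset /z/, coda /sk/ (2C) ok → permitted
/du.raml/ — σ1 onset /d/, coda /∅/ ok; σ2 onset /r/, coda /ml/ (2C) ok → permitted
/kaf.zo/ — violates constraint 2: contains banned sequence /fz/ → not permitted
/niwl/ — σ1 onset /n/, coda /wl/ (2C) ok → permitted
/nav.maf/ — σ1 onset /n/, coda /v/ ok; σ2 onset /m/, coda /f/ ok → permitted
/ki/ — σ1 onset /k/, coda /∅/ ok → permitted
/visws/ — violates constraint 1: syllable 1 coda /sws/ has 3 consonants (> 2) → not permitted

/fo.zosk/, /du.raml/, /niwl/, /nav.maf/, /ki/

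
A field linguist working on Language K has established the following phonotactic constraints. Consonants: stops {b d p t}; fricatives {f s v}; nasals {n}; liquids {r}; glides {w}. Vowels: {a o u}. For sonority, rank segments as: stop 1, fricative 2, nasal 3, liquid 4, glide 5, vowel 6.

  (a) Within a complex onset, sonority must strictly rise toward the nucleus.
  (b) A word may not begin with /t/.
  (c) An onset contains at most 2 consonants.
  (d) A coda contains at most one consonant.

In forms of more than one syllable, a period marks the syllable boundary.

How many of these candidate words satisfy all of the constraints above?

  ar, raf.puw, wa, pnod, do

ar — σ1 onset /∅/, coda /r/ ok → phonotactically legal
raf.puw — σ1 onset /r/, coda /f/ ok; σ2 onset /p/, coda /w/ ok → phonotactically legal
wa — σ1 onset /w/, coda /∅/ ok → phonotactically legal
pnod — σ1 onset /pn/ (1→3 rises), coda /d/ ok → phonotactically legal
do — σ1 onset /d/, coda /∅/ ok → phonotactically legal
Phonotactically legal: ar, raf.puw, wa, pnod, do → 5.

5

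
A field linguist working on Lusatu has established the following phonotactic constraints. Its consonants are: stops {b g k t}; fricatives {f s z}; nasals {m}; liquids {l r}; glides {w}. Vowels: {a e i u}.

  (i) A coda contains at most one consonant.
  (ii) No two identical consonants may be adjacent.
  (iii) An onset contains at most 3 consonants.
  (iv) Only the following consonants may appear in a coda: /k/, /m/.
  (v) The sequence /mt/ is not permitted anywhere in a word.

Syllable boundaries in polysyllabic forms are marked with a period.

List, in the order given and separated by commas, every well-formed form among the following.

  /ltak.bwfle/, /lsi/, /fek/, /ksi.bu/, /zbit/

/lsi/, /fek/, /ksi.bu/

/ltak.bwfle/ — violates constraint (iii): syllable 2 onset /bwfl/ has 4 consonants (> 3) → ill-formed
/lsi/ — σ1 onset /ls/ (2C), coda /∅/ ok → well-formed
/fek/ — σ1 onset /f/, coda /k/ ok → well-formed
/ksi.bu/ — σ1 onset /ks/ (2C), coda /∅/ ok; σ2 onset /b/, coda /∅/ ok → well-formed
/zbit/ — violates constraint (iv): syllable 1 coda contains /t/, which is not a licensed coda consonant → ill-formed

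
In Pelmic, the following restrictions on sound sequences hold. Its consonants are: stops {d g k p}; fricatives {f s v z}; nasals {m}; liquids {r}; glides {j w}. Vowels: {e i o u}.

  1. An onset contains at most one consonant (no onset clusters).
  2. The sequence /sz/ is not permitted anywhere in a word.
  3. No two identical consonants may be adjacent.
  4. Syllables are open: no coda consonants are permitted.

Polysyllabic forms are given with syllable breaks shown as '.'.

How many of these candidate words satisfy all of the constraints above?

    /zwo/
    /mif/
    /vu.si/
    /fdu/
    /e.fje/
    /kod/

/zwo/ — violates constraint 1: syllable 1 onset /zw/ has 2 consonants (> 1) → illicit
/mif/ — violates constraint 4: syllable 1 coda /f/ has 1 consonant (> 0) → illicit
/vu.si/ — σ1 onset /v/, coda /∅/ ok; σ2 onset /s/, coda /∅/ ok → licit
/fdu/ — violates constraint 1: syllable 1 onset /fd/ has 2 consonants (> 1) → illicit
/e.fje/ — violates constraint 1: syllable 2 onset /fj/ has 2 consonants (> 1) → illicit
/kod/ — violates constraint 4: syllable 1 coda /d/ has 1 consonant (> 0) → illicit
Licit: /vu.si/ → 1.

1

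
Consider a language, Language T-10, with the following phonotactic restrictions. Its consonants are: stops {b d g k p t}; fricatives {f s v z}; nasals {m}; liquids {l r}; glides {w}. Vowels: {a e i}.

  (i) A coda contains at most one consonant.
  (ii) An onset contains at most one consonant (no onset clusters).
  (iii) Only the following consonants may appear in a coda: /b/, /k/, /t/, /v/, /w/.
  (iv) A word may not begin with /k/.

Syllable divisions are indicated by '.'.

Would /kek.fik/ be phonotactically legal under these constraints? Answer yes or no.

no

/kek.fik/ — violates constraint (iv): word begins with /k/ → phonotactically illegal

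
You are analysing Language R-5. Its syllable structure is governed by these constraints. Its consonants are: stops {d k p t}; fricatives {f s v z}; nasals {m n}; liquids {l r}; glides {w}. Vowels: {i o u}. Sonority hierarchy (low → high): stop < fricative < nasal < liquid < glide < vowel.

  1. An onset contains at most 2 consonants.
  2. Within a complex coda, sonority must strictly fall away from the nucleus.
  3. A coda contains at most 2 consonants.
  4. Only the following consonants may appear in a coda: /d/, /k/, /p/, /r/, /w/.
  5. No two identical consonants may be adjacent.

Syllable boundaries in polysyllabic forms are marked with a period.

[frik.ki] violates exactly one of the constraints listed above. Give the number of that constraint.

[frik.ki]: adjacent identical consonants /kk/.
This is a violation of constraint 5: "No two identical consonants may be adjacent."
The remaining constraints (1, 2, 3, 4) are satisfied.

5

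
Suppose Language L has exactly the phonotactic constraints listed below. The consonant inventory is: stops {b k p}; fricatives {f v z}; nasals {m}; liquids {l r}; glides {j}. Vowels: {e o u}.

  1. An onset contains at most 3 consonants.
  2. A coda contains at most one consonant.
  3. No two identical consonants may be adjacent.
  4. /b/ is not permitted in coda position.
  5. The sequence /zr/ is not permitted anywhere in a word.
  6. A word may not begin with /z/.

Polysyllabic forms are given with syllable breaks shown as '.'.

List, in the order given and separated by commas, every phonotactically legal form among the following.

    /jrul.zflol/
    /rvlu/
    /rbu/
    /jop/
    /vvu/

/jrul.zflol/, /rvlu/, /rbu/, /jop/

/jrul.zflol/ — σ1 onset /jr/ (2C), coda /l/ ok; σ2 onset /zfl/ (3C), coda /l/ ok → phonotactically legal
/rvlu/ — σ1 onset /rvl/ (3C), coda /∅/ ok → phonotactically legal
/rbu/ — σ1 onset /rb/ (2C), coda /∅/ ok → phonotactically legal
/jop/ — σ1 onset /j/, coda /p/ ok → phonotactically legal
/vvu/ — violates constraint 3: adjacent identical consonants /vv/ → phonotactically illegal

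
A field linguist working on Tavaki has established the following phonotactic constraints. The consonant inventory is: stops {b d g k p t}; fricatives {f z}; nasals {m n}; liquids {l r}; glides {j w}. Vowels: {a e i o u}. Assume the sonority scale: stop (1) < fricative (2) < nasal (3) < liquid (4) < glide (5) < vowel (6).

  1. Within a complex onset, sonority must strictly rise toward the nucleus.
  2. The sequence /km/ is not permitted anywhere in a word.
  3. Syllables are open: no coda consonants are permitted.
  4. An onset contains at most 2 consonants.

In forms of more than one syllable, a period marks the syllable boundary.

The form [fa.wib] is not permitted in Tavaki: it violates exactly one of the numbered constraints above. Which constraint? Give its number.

[fa.wib]: syllable 2 coda /b/ has 1 consonant (> 0).
This is a violation of constraint 3: "Syllables are open: no coda consonants are permitted."
The remaining constraints (1, 2, 4) are satisfied.

3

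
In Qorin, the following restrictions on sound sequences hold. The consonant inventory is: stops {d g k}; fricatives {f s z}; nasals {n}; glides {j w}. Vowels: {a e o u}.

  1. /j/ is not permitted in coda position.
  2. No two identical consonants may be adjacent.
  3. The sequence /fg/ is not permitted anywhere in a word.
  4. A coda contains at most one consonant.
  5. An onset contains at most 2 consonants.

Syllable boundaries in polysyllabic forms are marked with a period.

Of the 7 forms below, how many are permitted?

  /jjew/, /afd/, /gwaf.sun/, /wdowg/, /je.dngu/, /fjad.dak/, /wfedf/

/jjew/ — violates constraint 2: adjacent identical consonants /jj/ → not permitted
/afd/ — violates constraint 4: syllable 1 coda /fd/ has 2 consonants (> 1) → not permitted
/gwaf.sun/ — σ1 onset /gw/ (2C), coda /f/ ok; σ2 onset /s/, coda /n/ ok → permitted
/wdowg/ — violates constraint 4: syllable 1 coda /wg/ has 2 consonants (> 1) → not permitted
/je.dngu/ — violates constraint 5: syllable 2 onset /dng/ has 3 consonants (> 2) → not permitted
/fjad.dak/ — violates constraint 2: adjacent identical consonants /dd/ → not permitted
/wfedf/ — violates constraint 4: syllable 1 coda /df/ has 2 consonants (> 1) → not permitted
Permitted: /gwaf.sun/ → 1.

1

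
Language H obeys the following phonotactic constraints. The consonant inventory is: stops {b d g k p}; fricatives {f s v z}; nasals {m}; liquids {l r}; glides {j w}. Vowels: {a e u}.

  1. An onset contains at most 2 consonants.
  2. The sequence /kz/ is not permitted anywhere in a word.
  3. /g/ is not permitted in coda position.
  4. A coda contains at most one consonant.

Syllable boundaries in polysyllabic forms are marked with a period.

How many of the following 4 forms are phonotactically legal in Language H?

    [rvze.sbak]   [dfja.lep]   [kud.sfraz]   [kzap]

0

[rvze.sbak] — violates constraint 1: syllable 1 onset /rvz/ has 3 consonants (> 2) → phonotactically illegal
[dfja.lep] — violates constraint 1: syllable 1 onset /dfj/ has 3 consonants (> 2) → phonotactically illegal
[kud.sfraz] — violates constraint 1: syllable 2 onset /sfr/ has 3 consonants (> 2) → phonotactically illegal
[kzap] — violates constraint 2: contains banned sequence /kz/ → phonotactically illegal
No form is phonotactically legal → 0.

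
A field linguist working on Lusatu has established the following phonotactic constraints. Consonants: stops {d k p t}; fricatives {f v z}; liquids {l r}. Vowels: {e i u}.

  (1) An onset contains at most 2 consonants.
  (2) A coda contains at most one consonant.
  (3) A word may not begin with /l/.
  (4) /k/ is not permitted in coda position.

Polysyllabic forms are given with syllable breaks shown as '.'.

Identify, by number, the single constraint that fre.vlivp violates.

fre.vlivp: syllable 2 coda /vp/ has 2 consonants (> 1).
This is a violation of constraint 2: "A coda contains at most one consonant."
The remaining constraints (1, 3, 4) are satisfied.

2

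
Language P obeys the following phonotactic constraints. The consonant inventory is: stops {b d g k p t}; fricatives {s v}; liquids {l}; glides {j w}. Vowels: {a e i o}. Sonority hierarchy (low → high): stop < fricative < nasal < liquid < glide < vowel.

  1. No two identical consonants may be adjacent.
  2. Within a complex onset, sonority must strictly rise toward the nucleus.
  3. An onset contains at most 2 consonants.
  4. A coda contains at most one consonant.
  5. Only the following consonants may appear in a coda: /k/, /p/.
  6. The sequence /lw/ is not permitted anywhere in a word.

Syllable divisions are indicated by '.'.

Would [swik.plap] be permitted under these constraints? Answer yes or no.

yes

[swik.plap] — σ1 onset /sw/ (2→5 rises), coda /k/ ok; σ2 onset /pl/ (1→4 rises), coda /p/ ok → permitted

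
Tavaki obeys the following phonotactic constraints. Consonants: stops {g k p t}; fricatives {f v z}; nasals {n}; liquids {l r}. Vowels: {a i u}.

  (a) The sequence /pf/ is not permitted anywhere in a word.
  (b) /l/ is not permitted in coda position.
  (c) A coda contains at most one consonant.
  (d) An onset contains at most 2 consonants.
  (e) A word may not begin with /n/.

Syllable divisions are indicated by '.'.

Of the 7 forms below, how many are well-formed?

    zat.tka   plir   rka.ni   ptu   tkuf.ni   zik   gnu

7

zat.tka — σ1 onset /z/, coda /t/ ok; σ2 onset /tk/ (2C), coda /∅/ ok → well-formed
plir — σ1 onset /pl/ (2C), coda /r/ ok → well-formed
rka.ni — σ1 onset /rk/ (2C), coda /∅/ ok; σ2 onset /n/, coda /∅/ ok → well-formed
ptu — σ1 onset /pt/ (2C), coda /∅/ ok → well-formed
tkuf.ni — σ1 onset /tk/ (2C), coda /f/ ok; σ2 onset /n/, coda /∅/ ok → well-formed
zik — σ1 onset /z/, coda /k/ ok → well-formed
gnu — σ1 onset /gn/ (2C), coda /∅/ ok → well-formed
Well-formed: zat.tka, plir, rka.ni, ptu, tkuf.ni, zik, gnu → 7.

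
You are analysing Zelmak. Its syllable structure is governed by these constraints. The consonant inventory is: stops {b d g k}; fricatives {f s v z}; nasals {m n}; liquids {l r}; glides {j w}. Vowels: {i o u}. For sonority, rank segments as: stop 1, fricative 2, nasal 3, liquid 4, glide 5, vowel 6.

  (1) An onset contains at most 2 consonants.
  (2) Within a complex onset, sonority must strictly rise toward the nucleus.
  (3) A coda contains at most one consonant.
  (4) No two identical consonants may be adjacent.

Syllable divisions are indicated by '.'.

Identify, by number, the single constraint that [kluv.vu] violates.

4

[kluv.vu]: adjacent identical consonants /vv/.
This is a violation of constraint 4: "No two identical consonants may be adjacent."
The remaining constraints (1, 2, 3) are satisfied.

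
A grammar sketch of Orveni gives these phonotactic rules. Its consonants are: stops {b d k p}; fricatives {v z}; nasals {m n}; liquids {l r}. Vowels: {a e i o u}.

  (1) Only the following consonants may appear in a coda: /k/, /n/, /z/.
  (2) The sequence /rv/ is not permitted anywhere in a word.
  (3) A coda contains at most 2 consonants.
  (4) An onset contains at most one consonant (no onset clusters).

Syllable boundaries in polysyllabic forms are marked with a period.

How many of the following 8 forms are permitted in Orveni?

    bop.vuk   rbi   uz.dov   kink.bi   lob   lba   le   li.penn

3

bop.vuk — violates constraint 1: syllable 1 coda contains /p/, which is not a licensed coda consonant → not permitted
rbi — violates constraint 4: syllable 1 onset /rb/ has 2 consonants (> 1) → not permitted
uz.dov — violates constraint 1: syllable 2 coda contains /v/, which is not a licensed coda consonant → not permitted
kink.bi — σ1 onset /k/, coda /nk/ (2C) ok; σ2 onset /b/, coda /∅/ ok → permitted
lob — violates constraint 1: syllable 1 coda contains /b/, which is not a licensed coda consonant → not permitted
lba — violates constraint 4: syllable 1 onset /lb/ has 2 consonants (> 1) → not permitted
le — σ1 onset /l/, coda /∅/ ok → permitted
li.penn — σ1 onset /l/, coda /∅/ ok; σ2 onset /p/, coda /nn/ (2C) ok → permitted
Permitted: kink.bi, le, li.penn → 3.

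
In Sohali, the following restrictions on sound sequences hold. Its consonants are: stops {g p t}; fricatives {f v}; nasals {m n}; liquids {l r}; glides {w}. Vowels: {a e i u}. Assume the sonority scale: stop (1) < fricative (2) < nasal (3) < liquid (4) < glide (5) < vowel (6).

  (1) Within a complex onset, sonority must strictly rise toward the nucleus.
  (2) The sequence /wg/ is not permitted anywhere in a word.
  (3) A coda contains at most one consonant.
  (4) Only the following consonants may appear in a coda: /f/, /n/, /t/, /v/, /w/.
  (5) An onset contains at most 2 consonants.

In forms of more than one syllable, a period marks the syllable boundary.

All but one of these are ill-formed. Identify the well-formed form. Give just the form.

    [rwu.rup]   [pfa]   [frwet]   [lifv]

[rwu.rup] — violates constraint 4: syllable 2 coda contains /p/, which is not a licensed coda consonant → ill-formed
[pfa] — σ1 onset /pf/ (1→2 rises), coda /∅/ ok → well-formed
[frwet] — violates constraint 5: syllable 1 onset /frw/ has 3 consonants (> 2) → ill-formed
[lifv] — violates constraint 3: syllable 1 coda /fv/ has 2 consonants (> 1) → ill-formed

[pfa]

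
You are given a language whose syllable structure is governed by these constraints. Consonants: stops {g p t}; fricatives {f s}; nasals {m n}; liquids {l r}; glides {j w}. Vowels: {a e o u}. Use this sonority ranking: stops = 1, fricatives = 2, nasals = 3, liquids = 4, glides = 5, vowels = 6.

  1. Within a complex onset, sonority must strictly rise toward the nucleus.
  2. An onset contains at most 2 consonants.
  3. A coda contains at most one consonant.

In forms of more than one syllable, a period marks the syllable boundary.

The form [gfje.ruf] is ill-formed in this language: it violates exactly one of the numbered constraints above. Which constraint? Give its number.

[gfje.ruf]: syllable 1 onset /gfj/ has 3 consonants (> 2).
This is a violation of constraint 2: "An onset contains at most 2 consonants."
The remaining constraints (1, 3) are satisfied.

2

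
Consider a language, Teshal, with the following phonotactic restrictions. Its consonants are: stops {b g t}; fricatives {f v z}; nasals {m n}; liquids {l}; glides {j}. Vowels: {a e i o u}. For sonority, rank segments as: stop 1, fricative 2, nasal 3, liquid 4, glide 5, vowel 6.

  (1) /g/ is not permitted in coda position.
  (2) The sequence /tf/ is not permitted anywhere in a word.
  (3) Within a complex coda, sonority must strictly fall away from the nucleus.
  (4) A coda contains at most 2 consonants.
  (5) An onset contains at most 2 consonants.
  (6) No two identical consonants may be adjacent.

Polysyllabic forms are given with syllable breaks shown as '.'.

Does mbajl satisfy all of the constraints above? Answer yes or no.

mbajl — σ1 onset /mb/ (2C), coda /jl/ (5→4 falls) ok → phonotactically legal

yes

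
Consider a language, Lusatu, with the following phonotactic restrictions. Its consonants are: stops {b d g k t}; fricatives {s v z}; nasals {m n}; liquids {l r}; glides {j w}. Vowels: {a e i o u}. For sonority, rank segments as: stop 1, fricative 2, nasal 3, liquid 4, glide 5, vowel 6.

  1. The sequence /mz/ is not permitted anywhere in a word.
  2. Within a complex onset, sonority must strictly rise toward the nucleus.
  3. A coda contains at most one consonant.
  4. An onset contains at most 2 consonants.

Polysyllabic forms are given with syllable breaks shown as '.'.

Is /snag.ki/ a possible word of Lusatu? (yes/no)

yes

/snag.ki/ — σ1 onset /sn/ (2→3 rises), coda /g/ ok; σ2 onset /k/, coda /∅/ ok → well-formed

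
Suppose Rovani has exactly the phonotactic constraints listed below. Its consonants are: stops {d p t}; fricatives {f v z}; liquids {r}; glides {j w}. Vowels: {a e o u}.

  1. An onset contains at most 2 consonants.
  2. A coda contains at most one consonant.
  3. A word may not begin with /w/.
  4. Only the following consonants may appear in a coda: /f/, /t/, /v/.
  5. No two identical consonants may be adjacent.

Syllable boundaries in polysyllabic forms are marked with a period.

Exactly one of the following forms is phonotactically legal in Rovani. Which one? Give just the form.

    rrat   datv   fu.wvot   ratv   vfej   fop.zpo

rrat — violates constraint 5: adjacent identical consonants /rr/ → phonotactically illegal
datv — violates constraint 2: syllable 1 coda /tv/ has 2 consonants (> 1) → phonotactically illegal
fu.wvot — σ1 onset /f/, coda /∅/ ok; σ2 onset /wv/ (2C), coda /t/ ok → phonotactically legal
ratv — violates constraint 2: syllable 1 coda /tv/ has 2 consonants (> 1) → phonotactically illegal
vfej — violates constraint 4: syllable 1 coda contains /j/, which is not a licensed coda consonant → phonotactically illegal
fop.zpo — violates constraint 4: syllable 1 coda contains /p/, which is not a licensed coda consonant → phonotactically illegal

fu.wvot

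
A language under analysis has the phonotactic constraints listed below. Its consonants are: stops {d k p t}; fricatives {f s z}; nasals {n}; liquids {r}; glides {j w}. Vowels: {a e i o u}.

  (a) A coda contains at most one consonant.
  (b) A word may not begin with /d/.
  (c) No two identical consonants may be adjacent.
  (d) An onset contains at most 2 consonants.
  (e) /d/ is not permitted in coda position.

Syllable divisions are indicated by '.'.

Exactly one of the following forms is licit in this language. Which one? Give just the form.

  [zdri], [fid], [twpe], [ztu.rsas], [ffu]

[zdri] — violates constraint (d): syllable 1 onset /zdr/ has 3 consonants (> 2) → illicit
[fid] — violates constraint (e): syllable 1 coda contains /d/ → illicit
[twpe] — violates constraint (d): syllable 1 onset /twp/ has 3 consonants (> 2) → illicit
[ztu.rsas] — σ1 onset /zt/ (2C), coda /∅/ ok; σ2 onset /rs/ (2C), coda /s/ ok → licit
[ffu] — violates constraint (c): adjacent identical consonants /ff/ → illicit

[ztu.rsas]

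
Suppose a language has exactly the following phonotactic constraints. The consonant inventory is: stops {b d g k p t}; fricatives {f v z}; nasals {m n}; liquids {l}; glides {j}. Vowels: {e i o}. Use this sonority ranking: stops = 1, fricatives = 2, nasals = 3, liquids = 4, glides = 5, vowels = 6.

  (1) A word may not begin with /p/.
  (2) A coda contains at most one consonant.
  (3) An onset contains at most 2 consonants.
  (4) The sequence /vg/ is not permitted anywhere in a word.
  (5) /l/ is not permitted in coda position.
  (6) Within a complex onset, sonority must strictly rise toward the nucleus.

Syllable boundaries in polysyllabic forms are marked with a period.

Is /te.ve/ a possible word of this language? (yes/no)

/te.ve/ — σ1 onset /t/, coda /∅/ ok; σ2 onset /v/, coda /∅/ ok → permitted

yes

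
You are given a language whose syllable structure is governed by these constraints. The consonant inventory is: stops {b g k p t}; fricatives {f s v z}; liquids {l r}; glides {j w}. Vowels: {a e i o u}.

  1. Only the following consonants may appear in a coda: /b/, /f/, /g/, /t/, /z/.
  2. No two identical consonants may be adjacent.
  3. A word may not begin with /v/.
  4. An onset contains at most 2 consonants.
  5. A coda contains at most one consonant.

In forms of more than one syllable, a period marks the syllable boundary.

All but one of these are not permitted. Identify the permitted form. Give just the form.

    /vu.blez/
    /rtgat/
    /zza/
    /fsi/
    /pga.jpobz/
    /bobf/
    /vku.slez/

/fsi/

/vu.blez/ — violates constraint 3: word begins with /v/ → not permitted
/rtgat/ — violates constraint 4: syllable 1 onset /rtg/ has 3 consonants (> 2) → not permitted
/zza/ — violates constraint 2: adjacent identical consonants /zz/ → not permitted
/fsi/ — σ1 onset /fs/ (2C), coda /∅/ ok → permitted
/pga.jpobz/ — violates constraint 5: syllable 2 coda /bz/ has 2 consonants (> 1) → not permitted
/bobf/ — violates constraint 5: syllable 1 coda /bf/ has 2 consonants (> 1) → not permitted
/vku.slez/ — violates constraint 3: word begins with /v/ → not permitted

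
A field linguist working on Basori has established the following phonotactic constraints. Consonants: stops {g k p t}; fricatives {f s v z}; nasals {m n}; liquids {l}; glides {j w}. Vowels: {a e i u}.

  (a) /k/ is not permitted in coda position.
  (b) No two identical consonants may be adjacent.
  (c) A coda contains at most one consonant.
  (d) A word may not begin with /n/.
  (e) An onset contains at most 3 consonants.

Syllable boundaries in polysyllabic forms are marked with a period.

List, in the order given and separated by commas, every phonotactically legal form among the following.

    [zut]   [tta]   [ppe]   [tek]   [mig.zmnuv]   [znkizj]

[zut] — σ1 onset /z/, coda /t/ ok → phonotactically legal
[tta] — violates constraint (b): adjacent identical consonants /tt/ → phonotactically illegal
[ppe] — violates constraint (b): adjacent identical consonants /pp/ → phonotactically illegal
[tek] — violates constraint (a): syllable 1 coda contains /k/ → phonotactically illegal
[mig.zmnuv] — σ1 onset /m/, coda /g/ ok; σ2 onset /zmn/ (3C), coda /v/ ok → phonotactically legal
[znkizj] — violates constraint (c): syllable 1 coda /zj/ has 2 consonants (> 1) → phonotactically illegal

[zut], [mig.zmnuv]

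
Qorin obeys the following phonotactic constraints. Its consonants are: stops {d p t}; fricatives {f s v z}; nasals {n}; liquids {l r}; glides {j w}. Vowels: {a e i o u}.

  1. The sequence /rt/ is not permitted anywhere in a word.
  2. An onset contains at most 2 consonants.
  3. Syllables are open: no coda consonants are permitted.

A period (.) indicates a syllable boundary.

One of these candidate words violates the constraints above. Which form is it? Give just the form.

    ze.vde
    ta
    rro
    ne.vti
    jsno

ze.vde — σ1 onset /z/, coda /∅/ ok; σ2 onset /vd/ (2C), coda /∅/ ok → permitted
ta — σ1 onset /t/, coda /∅/ ok → permitted
rro — σ1 onset /rr/ (2C), coda /∅/ ok → permitted
ne.vti — σ1 onset /n/, coda /∅/ ok; σ2 onset /vt/ (2C), coda /∅/ ok → permitted
jsno — violates constraint 2: syllable 1 onset /jsn/ has 3 consonants (> 2) → not permitted

jsno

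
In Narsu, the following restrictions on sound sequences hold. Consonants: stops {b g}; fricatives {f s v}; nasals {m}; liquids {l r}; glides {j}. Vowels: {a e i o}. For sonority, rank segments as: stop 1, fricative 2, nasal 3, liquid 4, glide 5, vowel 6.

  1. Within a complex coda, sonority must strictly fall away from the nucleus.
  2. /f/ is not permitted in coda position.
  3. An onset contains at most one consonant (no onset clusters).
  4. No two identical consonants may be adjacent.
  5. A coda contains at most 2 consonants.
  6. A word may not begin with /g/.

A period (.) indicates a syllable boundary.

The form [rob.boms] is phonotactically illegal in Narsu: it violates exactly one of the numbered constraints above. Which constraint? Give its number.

4

[rob.boms]: adjacent identical consonants /bb/.
This is a violation of constraint 4: "No two identical consonants may be adjacent."
The remaining constraints (1, 2, 3, 5, 6) are satisfied.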